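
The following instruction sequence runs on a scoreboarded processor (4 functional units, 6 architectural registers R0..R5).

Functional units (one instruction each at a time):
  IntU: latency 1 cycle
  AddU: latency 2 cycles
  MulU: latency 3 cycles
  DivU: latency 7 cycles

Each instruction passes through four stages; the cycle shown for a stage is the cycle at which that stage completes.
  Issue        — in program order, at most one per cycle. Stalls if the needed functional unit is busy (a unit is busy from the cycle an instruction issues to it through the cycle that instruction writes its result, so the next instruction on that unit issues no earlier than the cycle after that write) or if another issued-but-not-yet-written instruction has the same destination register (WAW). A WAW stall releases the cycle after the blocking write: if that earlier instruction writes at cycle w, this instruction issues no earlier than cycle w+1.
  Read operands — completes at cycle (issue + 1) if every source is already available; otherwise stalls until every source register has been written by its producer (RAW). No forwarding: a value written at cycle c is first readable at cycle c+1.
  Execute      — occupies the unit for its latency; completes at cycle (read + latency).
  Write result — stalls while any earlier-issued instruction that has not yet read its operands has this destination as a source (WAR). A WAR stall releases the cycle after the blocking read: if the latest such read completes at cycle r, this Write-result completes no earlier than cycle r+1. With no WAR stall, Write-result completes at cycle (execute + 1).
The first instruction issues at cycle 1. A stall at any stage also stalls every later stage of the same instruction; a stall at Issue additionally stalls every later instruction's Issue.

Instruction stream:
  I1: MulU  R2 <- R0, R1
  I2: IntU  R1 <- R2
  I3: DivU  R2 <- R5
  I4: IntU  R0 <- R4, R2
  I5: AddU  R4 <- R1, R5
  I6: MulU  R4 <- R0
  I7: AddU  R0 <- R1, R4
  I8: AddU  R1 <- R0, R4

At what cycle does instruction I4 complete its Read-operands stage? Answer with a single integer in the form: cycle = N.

[1] issue I1 (MulU)
[2] I1 read-ops, issue I2 (IntU)
[5] I1 finished on MulU
[6] I1→R2
[7] I2 read-ops, issue I3 (DivU)
[8] I2 finished on IntU, I3 read-ops
[9] I2→R1
[10] issue I4 (IntU)
[11] issue I5 (AddU)
[12] I5 read-ops
[14] I5 finished on AddU
[15] I3 finished on DivU
[16] I3→R2
[17] I4 read-ops
[18] I4 finished on IntU, I5→R4
[19] I4→R0, issue I6 (MulU)
[20] I6 read-ops, issue I7 (AddU)
[23] I6 finished on MulU
[24] I6→R4
[25] I7 read-ops
[27] I7 finished on AddU
[28] I7→R0
[29] issue I8 (AddU)
[30] I8 read-ops
[32] I8 finished on AddU
[33] I8→R1

cycle = 17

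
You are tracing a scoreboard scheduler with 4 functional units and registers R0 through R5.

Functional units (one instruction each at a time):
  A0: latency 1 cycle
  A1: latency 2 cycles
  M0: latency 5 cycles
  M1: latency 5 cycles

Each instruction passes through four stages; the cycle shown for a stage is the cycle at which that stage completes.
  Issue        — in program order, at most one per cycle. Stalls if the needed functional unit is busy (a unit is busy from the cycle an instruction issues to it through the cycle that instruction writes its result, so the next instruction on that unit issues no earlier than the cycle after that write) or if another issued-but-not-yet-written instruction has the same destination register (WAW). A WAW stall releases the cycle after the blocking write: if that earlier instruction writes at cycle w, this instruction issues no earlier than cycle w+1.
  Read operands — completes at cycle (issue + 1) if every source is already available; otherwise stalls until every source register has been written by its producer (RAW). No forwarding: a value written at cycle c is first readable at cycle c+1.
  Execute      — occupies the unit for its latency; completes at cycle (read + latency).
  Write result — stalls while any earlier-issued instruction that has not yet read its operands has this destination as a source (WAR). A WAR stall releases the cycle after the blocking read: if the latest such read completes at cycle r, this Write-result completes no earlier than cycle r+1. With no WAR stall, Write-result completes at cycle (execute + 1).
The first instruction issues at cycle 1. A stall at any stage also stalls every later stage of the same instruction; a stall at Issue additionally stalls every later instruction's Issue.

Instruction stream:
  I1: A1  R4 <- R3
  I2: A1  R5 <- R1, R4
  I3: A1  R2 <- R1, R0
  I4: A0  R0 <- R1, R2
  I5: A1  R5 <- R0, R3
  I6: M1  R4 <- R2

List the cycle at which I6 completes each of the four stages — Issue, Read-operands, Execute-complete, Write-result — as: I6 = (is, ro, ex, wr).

[1] issue I1 (A1)
[2] I1 read-ops
[4] I1 finished on A1
[5] I1→R4
[6] issue I2 (A1)
[7] I2 read-ops
[9] I2 finished on A1
[10] I2→R5
[11] issue I3 (A1)
[12] I3 read-ops; issue I4 (A0)
[14] I3 finished on A1
[15] I3→R2
[16] I4 read-ops; issue I5 (A1)
[17] I4 finished on A0; issue I6 (M1)
[18] I4→R0; I6 read-ops
[19] I5 read-ops
[21] I5 finished on A1
[22] I5→R5
[23] I6 finished on M1
[24] I6→R4

I6 = (17, 18, 23, 24)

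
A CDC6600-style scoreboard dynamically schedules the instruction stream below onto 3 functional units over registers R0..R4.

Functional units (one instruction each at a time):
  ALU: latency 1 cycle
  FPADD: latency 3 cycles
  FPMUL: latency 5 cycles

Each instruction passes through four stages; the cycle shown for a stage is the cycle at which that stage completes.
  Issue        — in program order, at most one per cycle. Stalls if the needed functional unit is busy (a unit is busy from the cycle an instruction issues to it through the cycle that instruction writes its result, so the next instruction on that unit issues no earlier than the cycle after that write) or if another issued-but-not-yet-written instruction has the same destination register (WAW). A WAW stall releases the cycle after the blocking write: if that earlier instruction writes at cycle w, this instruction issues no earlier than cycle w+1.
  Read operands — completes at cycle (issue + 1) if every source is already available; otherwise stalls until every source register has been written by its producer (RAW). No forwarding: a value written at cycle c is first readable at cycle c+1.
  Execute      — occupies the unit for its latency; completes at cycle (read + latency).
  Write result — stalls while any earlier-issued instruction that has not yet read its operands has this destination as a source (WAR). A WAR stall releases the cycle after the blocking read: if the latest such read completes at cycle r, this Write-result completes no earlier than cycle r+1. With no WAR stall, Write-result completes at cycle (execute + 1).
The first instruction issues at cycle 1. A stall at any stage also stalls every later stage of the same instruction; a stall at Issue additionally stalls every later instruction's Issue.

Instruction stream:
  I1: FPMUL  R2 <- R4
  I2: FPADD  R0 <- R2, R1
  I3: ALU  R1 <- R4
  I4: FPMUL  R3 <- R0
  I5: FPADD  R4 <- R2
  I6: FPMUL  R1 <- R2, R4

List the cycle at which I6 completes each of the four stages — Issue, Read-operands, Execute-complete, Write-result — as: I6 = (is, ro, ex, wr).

I1 -> (1, 2, 7, 8)
I2 -> (2, 9, 12, 13)  // RAW R2: wait I1 write@8
I3 -> (3, 4, 5, 10)  // WAR R1: wait I2 read@9
I4 -> (9, 14, 19, 20)  // struct: FPMUL busy until I1 writes@8, RAW R0: wait I2 write@13
I5 -> (14, 15, 18, 19)  // struct: FPADD busy until I2 writes@13
I6 -> (21, 22, 27, 28)  // struct: FPMUL busy until I4 writes@20

I6 = (21, 22, 27, 28)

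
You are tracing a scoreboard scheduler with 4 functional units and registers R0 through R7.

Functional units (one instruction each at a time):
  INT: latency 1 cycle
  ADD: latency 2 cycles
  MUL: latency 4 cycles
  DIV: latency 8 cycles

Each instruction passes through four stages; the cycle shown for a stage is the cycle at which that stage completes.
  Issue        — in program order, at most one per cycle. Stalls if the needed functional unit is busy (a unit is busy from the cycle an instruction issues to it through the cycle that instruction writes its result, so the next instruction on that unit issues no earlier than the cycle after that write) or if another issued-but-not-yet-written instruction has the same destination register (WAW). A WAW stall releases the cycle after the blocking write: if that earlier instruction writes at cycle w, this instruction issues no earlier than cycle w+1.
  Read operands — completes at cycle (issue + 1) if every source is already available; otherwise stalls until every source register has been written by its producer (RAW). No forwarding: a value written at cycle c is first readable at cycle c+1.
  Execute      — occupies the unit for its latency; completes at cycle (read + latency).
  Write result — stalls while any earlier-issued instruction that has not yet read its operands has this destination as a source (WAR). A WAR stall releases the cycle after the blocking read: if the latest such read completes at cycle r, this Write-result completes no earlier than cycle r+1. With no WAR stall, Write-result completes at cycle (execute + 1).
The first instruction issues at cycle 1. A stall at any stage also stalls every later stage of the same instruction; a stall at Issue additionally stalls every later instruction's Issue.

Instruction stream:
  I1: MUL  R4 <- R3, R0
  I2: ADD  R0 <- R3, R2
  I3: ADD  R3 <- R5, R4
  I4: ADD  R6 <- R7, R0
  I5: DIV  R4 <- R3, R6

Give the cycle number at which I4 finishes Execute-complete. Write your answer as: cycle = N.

cycle = 15

I1 -> (1, 2, 6, 7)
I2 -> (2, 3, 5, 6)
I3 -> (7, 8, 10, 11)  // struct: ADD busy until I2 writes@6
I4 -> (12, 13, 15, 16)  // struct: ADD busy until I3 writes@11
I5 -> (13, 17, 25, 26)  // RAW R6: wait I4 write@16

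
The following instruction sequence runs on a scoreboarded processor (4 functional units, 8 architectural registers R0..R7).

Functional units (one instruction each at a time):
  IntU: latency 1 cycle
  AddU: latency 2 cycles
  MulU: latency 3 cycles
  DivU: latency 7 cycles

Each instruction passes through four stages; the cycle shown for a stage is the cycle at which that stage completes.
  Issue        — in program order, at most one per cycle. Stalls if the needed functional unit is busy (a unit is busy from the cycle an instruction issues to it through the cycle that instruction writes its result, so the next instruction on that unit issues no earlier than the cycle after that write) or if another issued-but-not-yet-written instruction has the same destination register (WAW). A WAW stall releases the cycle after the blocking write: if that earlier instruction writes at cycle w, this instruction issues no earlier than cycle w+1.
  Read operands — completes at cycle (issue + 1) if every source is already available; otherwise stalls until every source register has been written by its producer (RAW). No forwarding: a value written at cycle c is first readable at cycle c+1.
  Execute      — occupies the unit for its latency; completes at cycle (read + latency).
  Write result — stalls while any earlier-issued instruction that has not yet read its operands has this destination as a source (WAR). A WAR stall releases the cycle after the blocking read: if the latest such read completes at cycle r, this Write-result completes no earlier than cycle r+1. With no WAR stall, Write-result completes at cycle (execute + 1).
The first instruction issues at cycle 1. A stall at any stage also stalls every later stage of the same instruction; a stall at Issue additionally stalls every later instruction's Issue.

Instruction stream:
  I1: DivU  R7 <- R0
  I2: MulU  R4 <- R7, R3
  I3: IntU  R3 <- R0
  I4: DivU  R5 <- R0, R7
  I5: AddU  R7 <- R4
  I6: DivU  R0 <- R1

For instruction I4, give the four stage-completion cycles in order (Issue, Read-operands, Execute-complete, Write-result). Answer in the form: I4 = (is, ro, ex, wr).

[I1] 1/2/9/10
[I2] 2/11/14/15  (RAW R7: wait I1 write@10)
[I3] 3/4/5/12  (WAR R3: wait I2 read@11)
[I4] 11/12/19/20  (struct: DivU busy until I1 writes@10)
[I5] 12/16/18/19  (RAW R4: wait I2 write@15)
[I6] 21/22/29/30  (struct: DivU busy until I4 writes@20)

I4 = (11, 12, 19, 20)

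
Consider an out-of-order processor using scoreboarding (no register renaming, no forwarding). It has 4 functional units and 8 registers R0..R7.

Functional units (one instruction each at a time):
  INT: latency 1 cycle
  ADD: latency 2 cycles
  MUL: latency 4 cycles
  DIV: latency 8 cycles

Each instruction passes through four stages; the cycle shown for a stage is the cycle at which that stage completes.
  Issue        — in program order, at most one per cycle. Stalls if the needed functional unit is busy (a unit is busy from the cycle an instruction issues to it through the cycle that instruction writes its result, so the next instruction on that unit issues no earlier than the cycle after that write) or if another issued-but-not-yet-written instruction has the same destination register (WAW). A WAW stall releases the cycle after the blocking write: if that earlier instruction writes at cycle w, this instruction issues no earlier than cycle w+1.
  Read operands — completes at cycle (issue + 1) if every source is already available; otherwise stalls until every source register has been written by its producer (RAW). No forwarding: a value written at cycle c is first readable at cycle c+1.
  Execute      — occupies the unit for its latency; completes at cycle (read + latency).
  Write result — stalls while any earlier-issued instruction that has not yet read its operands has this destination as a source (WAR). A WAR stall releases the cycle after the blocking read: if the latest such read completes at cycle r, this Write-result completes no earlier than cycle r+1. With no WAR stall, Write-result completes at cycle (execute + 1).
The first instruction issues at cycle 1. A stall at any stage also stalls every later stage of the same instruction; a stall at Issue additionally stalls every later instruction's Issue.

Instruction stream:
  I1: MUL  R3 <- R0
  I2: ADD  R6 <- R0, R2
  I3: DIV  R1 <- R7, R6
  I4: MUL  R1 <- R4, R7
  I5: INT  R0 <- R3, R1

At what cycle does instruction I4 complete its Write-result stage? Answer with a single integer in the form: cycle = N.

cycle = 23

t=1  I1→MUL
t=2  I1 RO · I2→ADD
t=3  I2 RO · I3→DIV
t=5  I2 EX
t=6  I1 EX · I2 WR R6
t=7  I1 WR R3 · I3 RO
t=15  I3 EX
t=16  I3 WR R1
t=17  I4→MUL
t=18  I4 RO · I5→INT
t=22  I4 EX
t=23  I4 WR R1
t=24  I5 RO
t=25  I5 EX
t=26  I5 WR R0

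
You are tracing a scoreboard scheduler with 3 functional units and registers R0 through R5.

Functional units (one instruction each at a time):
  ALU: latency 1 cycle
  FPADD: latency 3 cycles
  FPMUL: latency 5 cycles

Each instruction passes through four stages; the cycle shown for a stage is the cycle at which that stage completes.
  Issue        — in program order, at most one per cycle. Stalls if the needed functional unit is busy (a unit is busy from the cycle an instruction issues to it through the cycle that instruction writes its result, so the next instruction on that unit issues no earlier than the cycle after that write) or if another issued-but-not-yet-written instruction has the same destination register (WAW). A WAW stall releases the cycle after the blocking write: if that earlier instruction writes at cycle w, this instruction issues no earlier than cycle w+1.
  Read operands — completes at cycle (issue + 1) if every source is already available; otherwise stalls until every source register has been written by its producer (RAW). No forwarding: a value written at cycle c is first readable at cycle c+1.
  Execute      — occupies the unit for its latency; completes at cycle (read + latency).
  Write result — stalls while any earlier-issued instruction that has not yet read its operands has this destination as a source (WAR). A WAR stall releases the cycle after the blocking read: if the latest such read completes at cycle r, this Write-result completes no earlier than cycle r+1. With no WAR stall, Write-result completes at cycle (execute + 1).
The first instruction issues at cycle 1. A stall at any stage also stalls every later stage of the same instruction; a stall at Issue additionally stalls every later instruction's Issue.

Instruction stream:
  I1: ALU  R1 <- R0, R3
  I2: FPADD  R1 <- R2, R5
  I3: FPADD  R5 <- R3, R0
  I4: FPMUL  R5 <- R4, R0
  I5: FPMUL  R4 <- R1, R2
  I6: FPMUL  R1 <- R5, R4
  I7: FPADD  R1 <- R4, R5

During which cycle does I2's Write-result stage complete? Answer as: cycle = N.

cycle = 10

cycle 1: I1→ALU
cycle 2: I1 RO
cycle 3: I1 EX
cycle 4: I1 WR R1
cycle 5: I2→FPADD
cycle 6: I2 RO
cycle 9: I2 EX
cycle 10: I2 WR R1
cycle 11: I3→FPADD
cycle 12: I3 RO
cycle 15: I3 EX
cycle 16: I3 WR R5
cycle 17: I4→FPMUL
cycle 18: I4 RO
cycle 23: I4 EX
cycle 24: I4 WR R5
cycle 25: I5→FPMUL
cycle 26: I5 RO
cycle 31: I5 EX
cycle 32: I5 WR R4
cycle 33: I6→FPMUL
cycle 34: I6 RO
cycle 39: I6 EX
cycle 40: I6 WR R1
cycle 41: I7→FPADD
cycle 42: I7 RO
cycle 45: I7 EX
cycle 46: I7 WR R1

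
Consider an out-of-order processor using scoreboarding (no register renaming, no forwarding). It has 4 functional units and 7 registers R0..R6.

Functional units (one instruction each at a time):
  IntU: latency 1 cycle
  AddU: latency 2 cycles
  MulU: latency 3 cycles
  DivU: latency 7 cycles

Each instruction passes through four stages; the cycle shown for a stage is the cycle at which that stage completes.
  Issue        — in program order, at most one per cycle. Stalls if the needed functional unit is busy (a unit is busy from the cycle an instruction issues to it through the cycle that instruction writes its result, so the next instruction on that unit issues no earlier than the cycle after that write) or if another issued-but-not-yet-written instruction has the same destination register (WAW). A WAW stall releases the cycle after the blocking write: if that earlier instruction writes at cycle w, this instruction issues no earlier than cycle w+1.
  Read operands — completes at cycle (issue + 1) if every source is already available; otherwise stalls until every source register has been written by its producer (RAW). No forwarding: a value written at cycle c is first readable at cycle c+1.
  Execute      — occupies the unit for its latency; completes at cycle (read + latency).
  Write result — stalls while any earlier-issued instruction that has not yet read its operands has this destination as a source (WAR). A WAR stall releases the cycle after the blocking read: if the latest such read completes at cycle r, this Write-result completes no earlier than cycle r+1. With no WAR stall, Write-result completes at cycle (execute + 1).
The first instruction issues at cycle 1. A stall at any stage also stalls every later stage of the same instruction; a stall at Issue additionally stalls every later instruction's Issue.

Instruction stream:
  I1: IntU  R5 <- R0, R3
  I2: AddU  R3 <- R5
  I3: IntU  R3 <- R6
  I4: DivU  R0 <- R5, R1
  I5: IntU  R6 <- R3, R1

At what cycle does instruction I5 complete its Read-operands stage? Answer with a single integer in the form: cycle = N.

t=1  I1→IntU
t=2  I1 RO, I2→AddU
t=3  I1 EX
t=4  I1 WR R5
t=5  I2 RO
t=7  I2 EX
t=8  I2 WR R3
t=9  I3→IntU
t=10  I3 RO, I4→DivU
t=11  I3 EX, I4 RO
t=12  I3 WR R3
t=13  I5→IntU
t=14  I5 RO
t=15  I5 EX
t=16  I5 WR R6
t=18  I4 EX
t=19  I4 WR R0

cycle = 14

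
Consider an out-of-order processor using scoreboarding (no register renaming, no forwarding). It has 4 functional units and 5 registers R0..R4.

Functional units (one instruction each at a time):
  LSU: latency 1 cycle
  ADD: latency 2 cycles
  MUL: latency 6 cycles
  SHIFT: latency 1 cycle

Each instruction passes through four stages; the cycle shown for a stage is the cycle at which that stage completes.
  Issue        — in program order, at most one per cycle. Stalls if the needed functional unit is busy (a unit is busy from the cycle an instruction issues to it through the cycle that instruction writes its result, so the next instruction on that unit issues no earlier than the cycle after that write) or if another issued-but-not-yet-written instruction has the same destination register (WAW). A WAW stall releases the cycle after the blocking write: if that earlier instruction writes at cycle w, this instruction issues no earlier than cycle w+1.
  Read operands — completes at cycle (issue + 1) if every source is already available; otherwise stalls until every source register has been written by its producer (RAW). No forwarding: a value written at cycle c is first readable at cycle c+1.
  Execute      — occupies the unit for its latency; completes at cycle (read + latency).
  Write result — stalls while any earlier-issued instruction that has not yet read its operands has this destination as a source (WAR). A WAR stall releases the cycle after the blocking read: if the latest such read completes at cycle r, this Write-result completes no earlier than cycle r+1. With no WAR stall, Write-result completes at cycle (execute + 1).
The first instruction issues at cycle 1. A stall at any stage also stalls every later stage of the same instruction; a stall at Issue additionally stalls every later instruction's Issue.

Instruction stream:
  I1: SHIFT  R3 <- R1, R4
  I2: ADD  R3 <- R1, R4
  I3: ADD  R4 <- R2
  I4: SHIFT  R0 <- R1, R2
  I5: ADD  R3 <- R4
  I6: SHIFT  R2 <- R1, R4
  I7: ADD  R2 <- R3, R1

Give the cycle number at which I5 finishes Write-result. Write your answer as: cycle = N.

I1: IS=1 RO=2 EX=3 WR=4
I2: IS=5 RO=6 EX=8 WR=9  [WAW R3: wait I1 write@4]
I3: IS=10 RO=11 EX=13 WR=14  [struct: ADD busy until I2 writes@9]
I4: IS=11 RO=12 EX=13 WR=14
I5: IS=15 RO=16 EX=18 WR=19  [struct: ADD busy until I3 writes@14]
I6: IS=16 RO=17 EX=18 WR=19
I7: IS=20 RO=21 EX=23 WR=24  [WAW R2: wait I6 write@19]

cycle = 19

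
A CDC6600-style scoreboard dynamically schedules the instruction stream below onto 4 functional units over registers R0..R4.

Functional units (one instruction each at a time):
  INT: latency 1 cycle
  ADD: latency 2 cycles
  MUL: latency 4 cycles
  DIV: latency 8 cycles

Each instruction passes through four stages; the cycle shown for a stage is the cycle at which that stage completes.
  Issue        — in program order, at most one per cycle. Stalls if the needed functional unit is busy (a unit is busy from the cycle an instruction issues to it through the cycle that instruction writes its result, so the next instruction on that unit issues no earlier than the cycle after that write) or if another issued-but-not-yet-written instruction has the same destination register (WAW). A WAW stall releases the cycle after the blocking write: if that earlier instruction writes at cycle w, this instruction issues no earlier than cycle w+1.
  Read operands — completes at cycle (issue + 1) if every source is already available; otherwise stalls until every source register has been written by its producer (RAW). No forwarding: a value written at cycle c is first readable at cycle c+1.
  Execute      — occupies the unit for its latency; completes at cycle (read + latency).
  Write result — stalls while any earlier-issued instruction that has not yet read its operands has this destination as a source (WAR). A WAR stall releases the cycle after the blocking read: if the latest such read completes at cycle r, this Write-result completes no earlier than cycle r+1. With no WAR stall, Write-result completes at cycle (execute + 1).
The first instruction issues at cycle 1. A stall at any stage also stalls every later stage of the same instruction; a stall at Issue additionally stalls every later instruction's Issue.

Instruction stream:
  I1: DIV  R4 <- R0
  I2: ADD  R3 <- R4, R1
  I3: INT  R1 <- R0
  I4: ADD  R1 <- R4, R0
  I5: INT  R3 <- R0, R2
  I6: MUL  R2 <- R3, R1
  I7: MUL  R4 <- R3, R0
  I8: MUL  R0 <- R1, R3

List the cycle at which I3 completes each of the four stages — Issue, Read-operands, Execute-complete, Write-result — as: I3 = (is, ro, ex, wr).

I3 = (3, 4, 5, 13)

1) issue 1, read 2, done 10, write 11
2) issue 2, read 12, done 14, write 15  <RAW R4: wait I1 write@11>
3) issue 3, read 4, done 5, write 13  <WAR R1: wait I2 read@12>
4) issue 16, read 17, done 19, write 20  <struct: ADD busy until I2 writes@15>
5) issue 17, read 18, done 19, write 20
6) issue 18, read 21, done 25, write 26  <RAW R3: wait I5 write@20 / RAW R1: wait I4 write@20>
7) issue 27, read 28, done 32, write 33  <struct: MUL busy until I6 writes@26>
8) issue 34, read 35, done 39, write 40  <struct: MUL busy until I7 writes@33>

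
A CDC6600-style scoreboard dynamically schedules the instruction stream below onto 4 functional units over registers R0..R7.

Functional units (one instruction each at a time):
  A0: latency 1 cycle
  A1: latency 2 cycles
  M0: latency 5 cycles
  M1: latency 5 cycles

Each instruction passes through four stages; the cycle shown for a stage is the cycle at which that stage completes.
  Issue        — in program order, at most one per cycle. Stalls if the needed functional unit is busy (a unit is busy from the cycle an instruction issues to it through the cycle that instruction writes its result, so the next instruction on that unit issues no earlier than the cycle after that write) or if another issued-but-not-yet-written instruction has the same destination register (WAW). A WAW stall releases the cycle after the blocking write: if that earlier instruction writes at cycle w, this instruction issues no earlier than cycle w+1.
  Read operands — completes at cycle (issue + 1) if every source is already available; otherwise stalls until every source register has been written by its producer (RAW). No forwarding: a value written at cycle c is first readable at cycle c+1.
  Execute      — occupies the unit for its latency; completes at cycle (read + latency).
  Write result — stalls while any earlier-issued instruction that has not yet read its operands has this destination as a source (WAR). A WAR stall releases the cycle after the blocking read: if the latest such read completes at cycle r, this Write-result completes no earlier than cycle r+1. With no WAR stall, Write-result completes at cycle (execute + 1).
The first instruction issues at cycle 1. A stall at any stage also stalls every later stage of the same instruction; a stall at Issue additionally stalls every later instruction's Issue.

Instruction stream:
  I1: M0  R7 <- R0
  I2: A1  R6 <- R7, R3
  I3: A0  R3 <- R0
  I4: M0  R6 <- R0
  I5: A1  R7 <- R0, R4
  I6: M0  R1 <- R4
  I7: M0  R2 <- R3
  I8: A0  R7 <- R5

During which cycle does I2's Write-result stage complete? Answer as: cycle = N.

cycle = 12

[1] I1 issues→M0
[2] I1 reads; I2 issues→A1
[3] I3 issues→A0
[4] I3 reads
[5] I3 exec-done
[7] I1 exec-done
[8] I1 writes R7
[9] I2 reads
[10] I3 writes R3
[11] I2 exec-done
[12] I2 writes R6
[13] I4 issues→M0
[14] I4 reads; I5 issues→A1
[15] I5 reads
[17] I5 exec-done
[18] I5 writes R7
[19] I4 exec-done
[20] I4 writes R6
[21] I6 issues→M0
[22] I6 reads
[27] I6 exec-done
[28] I6 writes R1
[29] I7 issues→M0
[30] I7 reads; I8 issues→A0
[31] I8 reads
[32] I8 exec-done
[33] I8 writes R7
[35] I7 exec-done
[36] I7 writes R2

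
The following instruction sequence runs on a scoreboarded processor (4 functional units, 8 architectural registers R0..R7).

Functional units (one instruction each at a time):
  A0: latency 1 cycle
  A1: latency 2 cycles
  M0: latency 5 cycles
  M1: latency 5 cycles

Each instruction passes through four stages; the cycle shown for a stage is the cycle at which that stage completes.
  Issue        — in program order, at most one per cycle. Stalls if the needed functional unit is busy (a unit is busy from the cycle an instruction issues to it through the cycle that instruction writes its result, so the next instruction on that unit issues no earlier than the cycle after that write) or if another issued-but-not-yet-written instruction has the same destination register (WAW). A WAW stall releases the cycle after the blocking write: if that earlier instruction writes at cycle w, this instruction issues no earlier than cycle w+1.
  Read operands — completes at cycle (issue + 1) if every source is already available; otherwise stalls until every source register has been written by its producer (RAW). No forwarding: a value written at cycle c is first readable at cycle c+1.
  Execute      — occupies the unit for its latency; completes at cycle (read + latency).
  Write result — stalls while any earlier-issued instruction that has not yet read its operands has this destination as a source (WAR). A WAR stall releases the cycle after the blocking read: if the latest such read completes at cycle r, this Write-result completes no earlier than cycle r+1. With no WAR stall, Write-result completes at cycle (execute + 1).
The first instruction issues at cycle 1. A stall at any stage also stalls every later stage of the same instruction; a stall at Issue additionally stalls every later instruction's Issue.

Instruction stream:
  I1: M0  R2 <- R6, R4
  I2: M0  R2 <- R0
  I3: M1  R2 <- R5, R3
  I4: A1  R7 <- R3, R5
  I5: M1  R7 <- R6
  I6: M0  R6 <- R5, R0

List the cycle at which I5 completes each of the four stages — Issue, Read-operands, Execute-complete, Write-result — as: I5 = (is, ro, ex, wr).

[1] issue I1 (M0)
[2] I1 read-ops
[7] I1 finished on M0
[8] I1→R2
[9] issue I2 (M0)
[10] I2 read-ops
[15] I2 finished on M0
[16] I2→R2
[17] issue I3 (M1)
[18] I3 read-ops | issue I4 (A1)
[19] I4 read-ops
[21] I4 finished on A1
[22] I4→R7
[23] I3 finished on M1
[24] I3→R2
[25] issue I5 (M1)
[26] I5 read-ops | issue I6 (M0)
[27] I6 read-ops
[31] I5 finished on M1
[32] I5→R7 | I6 finished on M0
[33] I6→R6

I5 = (25, 26, 31, 32)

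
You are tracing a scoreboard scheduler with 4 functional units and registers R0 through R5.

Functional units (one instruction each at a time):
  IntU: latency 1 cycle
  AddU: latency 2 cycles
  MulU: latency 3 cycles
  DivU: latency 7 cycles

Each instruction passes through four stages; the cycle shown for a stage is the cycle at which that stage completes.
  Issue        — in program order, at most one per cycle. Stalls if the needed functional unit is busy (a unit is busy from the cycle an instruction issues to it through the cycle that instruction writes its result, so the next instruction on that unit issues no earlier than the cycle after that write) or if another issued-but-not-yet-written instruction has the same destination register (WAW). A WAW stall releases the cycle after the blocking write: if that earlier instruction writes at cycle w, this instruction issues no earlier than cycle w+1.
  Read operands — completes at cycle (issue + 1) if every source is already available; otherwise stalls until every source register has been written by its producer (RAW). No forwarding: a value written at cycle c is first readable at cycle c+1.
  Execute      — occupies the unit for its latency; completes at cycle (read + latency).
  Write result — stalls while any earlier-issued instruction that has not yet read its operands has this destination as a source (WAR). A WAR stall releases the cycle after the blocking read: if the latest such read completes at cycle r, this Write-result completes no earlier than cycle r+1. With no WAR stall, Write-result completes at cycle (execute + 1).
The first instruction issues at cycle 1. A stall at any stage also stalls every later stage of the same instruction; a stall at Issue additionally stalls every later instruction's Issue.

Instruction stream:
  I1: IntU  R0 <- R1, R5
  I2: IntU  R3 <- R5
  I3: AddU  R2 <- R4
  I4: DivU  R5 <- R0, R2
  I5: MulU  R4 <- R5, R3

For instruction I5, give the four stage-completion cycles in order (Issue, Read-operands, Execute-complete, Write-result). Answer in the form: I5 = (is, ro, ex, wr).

I1  is:1  ro:2  ex:3  wr:4
I2  is:5  ro:6  ex:7  wr:8  — struct: IntU busy until I1 writes@4
I3  is:6  ro:7  ex:9  wr:10
I4  is:7  ro:11  ex:18  wr:19  — RAW R2: wait I3 write@10
I5  is:8  ro:20  ex:23  wr:24  — RAW R5: wait I4 write@19

I5 = (8, 20, 23, 24)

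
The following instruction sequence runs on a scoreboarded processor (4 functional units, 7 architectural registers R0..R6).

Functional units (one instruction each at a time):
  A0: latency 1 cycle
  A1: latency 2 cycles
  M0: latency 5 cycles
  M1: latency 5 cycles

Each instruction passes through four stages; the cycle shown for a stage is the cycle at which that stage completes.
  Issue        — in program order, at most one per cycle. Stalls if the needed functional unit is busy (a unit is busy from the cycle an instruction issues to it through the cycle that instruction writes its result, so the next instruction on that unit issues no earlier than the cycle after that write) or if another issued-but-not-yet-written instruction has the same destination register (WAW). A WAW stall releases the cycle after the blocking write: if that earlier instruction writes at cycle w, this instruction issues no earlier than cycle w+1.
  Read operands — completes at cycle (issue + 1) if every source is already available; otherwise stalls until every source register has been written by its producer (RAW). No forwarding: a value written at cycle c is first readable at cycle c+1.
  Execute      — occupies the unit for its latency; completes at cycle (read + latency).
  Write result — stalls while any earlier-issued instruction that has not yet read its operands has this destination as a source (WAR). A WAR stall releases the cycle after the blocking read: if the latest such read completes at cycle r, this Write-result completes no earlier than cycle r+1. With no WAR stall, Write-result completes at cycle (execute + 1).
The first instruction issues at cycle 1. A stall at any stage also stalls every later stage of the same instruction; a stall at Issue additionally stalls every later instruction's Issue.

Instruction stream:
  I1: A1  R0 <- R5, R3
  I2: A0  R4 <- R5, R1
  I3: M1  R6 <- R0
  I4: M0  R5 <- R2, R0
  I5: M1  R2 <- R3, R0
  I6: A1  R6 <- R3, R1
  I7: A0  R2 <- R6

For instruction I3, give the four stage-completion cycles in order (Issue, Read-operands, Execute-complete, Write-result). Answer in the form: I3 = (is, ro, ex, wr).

I3 = (3, 6, 11, 12)

[I1] 1/2/4/5
[I2] 2/3/4/5
[I3] 3/6/11/12  (RAW R0: wait I1 write@5)
[I4] 4/6/11/12  (RAW R0: wait I1 write@5)
[I5] 13/14/19/20  (struct: M1 busy until I3 writes@12)
[I6] 14/15/17/18
[I7] 21/22/23/24  (WAW R2: wait I5 write@20)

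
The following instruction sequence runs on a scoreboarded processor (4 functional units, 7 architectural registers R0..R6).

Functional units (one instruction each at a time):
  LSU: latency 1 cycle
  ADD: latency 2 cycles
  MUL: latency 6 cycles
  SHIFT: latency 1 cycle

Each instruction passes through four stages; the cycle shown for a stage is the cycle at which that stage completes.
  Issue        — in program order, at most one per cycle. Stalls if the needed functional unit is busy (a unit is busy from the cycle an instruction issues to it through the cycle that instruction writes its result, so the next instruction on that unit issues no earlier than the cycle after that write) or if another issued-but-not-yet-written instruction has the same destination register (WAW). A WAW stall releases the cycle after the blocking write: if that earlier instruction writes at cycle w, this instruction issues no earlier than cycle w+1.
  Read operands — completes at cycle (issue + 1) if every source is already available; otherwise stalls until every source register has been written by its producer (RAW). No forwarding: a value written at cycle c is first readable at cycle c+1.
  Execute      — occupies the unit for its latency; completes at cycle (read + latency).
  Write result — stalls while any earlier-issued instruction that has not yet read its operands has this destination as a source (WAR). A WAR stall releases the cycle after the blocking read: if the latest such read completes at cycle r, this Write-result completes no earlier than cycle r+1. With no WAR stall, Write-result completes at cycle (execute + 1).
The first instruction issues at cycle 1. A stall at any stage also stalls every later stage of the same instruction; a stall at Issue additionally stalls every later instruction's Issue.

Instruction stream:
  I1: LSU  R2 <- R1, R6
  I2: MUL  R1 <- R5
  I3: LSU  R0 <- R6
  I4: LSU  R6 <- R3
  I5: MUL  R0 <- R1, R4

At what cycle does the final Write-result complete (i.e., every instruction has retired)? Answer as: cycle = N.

cycle = 19

cycle 1: issue I1 (LSU)
cycle 2: I1 read-ops; issue I2 (MUL)
cycle 3: I1 finished on LSU; I2 read-ops
cycle 4: I1→R2
cycle 5: issue I3 (LSU)
cycle 6: I3 read-ops
cycle 7: I3 finished on LSU
cycle 8: I3→R0
cycle 9: I2 finished on MUL; issue I4 (LSU)
cycle 10: I2→R1; I4 read-ops
cycle 11: I4 finished on LSU; issue I5 (MUL)
cycle 12: I4→R6; I5 read-ops
cycle 18: I5 finished on MUL
cycle 19: I5→R0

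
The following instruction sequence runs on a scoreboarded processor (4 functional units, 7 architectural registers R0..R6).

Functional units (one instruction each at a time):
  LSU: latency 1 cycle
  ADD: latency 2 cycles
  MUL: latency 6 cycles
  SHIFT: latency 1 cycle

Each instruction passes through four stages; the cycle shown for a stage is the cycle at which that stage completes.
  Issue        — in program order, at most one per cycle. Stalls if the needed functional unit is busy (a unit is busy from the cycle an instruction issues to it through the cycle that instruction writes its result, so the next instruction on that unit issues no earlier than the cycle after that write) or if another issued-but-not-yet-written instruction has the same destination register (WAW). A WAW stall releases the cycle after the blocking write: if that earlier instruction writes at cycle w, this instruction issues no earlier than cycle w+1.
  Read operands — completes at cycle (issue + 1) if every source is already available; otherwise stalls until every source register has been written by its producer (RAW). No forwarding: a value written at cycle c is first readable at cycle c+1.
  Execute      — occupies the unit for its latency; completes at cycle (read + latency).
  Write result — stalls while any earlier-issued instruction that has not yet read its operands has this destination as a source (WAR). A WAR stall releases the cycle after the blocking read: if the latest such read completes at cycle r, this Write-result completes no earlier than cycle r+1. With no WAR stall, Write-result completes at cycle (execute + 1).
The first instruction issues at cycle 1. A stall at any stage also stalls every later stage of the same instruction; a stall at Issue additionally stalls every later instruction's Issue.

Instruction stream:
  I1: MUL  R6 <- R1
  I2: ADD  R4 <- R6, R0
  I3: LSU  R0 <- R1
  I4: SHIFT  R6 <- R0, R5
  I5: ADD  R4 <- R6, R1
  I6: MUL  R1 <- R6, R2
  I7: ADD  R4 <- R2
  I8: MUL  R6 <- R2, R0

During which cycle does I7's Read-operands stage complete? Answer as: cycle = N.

cycle = 20

c1: I1 issues→MUL
c2: I1 reads · I2 issues→ADD
c3: I3 issues→LSU
c4: I3 reads
c5: I3 exec-done
c8: I1 exec-done
c9: I1 writes R6
c10: I2 reads · I4 issues→SHIFT
c11: I3 writes R0
c12: I2 exec-done · I4 reads
c13: I2 writes R4 · I4 exec-done
c14: I4 writes R6 · I5 issues→ADD
c15: I5 reads · I6 issues→MUL
c16: I6 reads
c17: I5 exec-done
c18: I5 writes R4
c19: I7 issues→ADD
c20: I7 reads
c22: I6 exec-done · I7 exec-done
c23: I6 writes R1 · I7 writes R4
c24: I8 issues→MUL
c25: I8 reads
c31: I8 exec-done
c32: I8 writes R6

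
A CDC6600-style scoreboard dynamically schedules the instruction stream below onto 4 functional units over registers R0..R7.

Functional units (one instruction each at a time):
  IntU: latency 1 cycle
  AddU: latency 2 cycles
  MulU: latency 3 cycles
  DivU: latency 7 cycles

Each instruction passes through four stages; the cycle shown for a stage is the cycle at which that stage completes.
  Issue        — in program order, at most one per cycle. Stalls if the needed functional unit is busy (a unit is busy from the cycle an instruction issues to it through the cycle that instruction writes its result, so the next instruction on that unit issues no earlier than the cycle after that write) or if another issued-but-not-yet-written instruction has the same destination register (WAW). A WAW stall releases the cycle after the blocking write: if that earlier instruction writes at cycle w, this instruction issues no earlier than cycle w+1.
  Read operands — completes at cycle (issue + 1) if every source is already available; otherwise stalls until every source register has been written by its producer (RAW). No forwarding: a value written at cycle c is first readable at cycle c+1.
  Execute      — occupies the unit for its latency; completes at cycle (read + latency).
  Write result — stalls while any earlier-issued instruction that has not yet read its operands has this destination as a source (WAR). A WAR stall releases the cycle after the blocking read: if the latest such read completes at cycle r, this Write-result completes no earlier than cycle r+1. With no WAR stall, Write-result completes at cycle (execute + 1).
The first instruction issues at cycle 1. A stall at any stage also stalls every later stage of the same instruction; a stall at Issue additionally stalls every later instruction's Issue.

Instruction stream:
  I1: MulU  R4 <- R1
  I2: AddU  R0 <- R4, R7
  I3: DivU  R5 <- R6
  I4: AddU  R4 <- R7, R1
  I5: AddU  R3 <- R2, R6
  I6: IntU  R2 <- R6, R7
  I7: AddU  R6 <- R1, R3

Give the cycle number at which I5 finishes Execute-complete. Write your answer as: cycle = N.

cycle = 19

cycle 1: issue I1 (MulU)
cycle 2: I1 read-ops; issue I2 (AddU)
cycle 3: issue I3 (DivU)
cycle 4: I3 read-ops
cycle 5: I1 finished on MulU
cycle 6: I1→R4
cycle 7: I2 read-ops
cycle 9: I2 finished on AddU
cycle 10: I2→R0
cycle 11: I3 finished on DivU; issue I4 (AddU)
cycle 12: I3→R5; I4 read-ops
cycle 14: I4 finished on AddU
cycle 15: I4→R4
cycle 16: issue I5 (AddU)
cycle 17: I5 read-ops; issue I6 (IntU)
cycle 18: I6 read-ops
cycle 19: I5 finished on AddU; I6 finished on IntU
cycle 20: I5→R3; I6→R2
cycle 21: issue I7 (AddU)
cycle 22: I7 read-ops
cycle 24: I7 finished on AddU
cycle 25: I7→R6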